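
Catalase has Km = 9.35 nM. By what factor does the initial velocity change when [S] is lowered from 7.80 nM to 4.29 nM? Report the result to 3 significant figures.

Since Vmax cancels, v₂/v₁ = [S]₂(Km+[S]₁) / [S]₁(Km+[S]₂).
= 4.29×(9.35+7.80) / (7.80×(9.35+4.29)) = 73.57/106.4 = 0.692.

0.692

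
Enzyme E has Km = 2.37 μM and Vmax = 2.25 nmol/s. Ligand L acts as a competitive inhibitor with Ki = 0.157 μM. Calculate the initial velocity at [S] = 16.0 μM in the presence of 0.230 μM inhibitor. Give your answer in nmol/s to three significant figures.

1.65 nmol/s

α = 1 + [I]/Ki = 1 + 0.230/0.157 = 2.465.
For a competitive inhibitor, Vmax is unchanged and the apparent Km becomes α·Km: Km,app = 5.84 μM, Vmax,app = 2.25 nmol/s.
v = Vmax,app·[S]/(Km,app + [S]) = 2.25 × 16.0/(5.84 + 16.0) = 1.65 nmol/s.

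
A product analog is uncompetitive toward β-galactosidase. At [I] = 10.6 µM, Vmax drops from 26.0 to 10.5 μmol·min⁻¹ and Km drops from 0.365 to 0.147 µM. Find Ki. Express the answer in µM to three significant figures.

Uncompetitive: Vmax,app = Vmax/α (and Km,app = Km/α) with α = 1 + [I]/Ki.
α = Vmax/Vmax,app = 26.0/10.5 = 2.476.
Ki = [I]/(α − 1) = 10.6/1.476 = 7.18 µM.

7.18 µM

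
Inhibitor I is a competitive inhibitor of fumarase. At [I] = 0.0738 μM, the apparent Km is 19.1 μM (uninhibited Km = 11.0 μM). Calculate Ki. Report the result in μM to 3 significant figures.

Competitive: Km,app = α·Km with α = 1 + [I]/Ki.
α = Km,app/Km = 19.1/11.0 = 1.736.
Ki = [I]/(α − 1) = 0.0738/0.7364 = 0.100 μM.

0.100 μM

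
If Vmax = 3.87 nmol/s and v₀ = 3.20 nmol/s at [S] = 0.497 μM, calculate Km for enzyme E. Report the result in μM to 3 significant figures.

v/Vmax = 3.20/3.87 = 0.8269 = [S]/(Km+[S]).
So Km + [S] = [S]/0.8269 = 0.6011 μM, giving Km = 0.6011 − 0.497 = 0.104 μM.

0.104 μM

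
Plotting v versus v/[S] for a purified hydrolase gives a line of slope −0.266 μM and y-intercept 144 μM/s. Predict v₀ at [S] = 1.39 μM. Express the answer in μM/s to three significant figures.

121 μM/s

In the Eadie–Hofstee form v = Vmax − Km·(v/[S]), the slope is −Km and the intercept is Vmax, so Km = 0.266 μM and Vmax = 144 μM/s.
v = 144 × 1.39/(0.266 + 1.39) = 121 μM/s.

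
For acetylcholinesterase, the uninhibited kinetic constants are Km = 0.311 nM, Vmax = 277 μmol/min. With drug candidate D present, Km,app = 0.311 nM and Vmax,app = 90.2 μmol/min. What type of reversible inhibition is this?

Vmax decreases (277 → 90.2 μmol/min) while Km is unchanged — pure noncompetitive inhibition.

noncompetitive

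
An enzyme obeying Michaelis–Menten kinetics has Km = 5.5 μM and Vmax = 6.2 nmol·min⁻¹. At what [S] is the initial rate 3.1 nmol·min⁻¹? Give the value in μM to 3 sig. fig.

Rearranging v = Vmax[S]/(Km+[S]) gives [S] = Km·v/(Vmax − v).
[S] = 5.5 × 3.1 / (6.2 − 3.1) = 17.05/3.100 = 5.50 μM.

5.50 μM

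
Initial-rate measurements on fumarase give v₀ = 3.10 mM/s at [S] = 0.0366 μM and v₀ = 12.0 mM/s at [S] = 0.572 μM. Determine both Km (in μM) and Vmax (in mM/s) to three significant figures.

Km = 0.140 μM; Vmax = 14.9 mM/s

From v = Vmax[S]/(Km+[S]), each point gives Vmax = v(Km+[S])/[S].
Equating: 3.10(Km+0.0366)/0.0366 = 12.0(Km+0.572)/0.572.
84.70·Km + 3.10 = 20.98·Km + 12.0, so (84.70 − 20.98)·Km = 12.0 − 3.10.
Km = 8.900/63.72 = 0.140 μM; then Vmax = 3.10(0.140+0.0366)/0.0366 = 14.9 mM/s.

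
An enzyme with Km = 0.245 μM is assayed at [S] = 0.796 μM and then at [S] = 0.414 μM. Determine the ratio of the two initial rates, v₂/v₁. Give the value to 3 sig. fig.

The fractional saturations are [S]/(Km+[S]) = 0.796/1.041 = 0.7646 and 0.414/0.6590 = 0.6282.
v₂/v₁ is just their ratio: 0.6282/0.7646 = 0.822.

0.822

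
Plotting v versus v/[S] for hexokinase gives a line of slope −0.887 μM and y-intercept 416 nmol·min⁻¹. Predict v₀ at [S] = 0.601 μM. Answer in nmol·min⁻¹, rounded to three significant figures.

In the Eadie–Hofstee form v = Vmax − Km·(v/[S]), the slope is −Km and the intercept is Vmax, so Km = 0.887 μM and Vmax = 416 nmol·min⁻¹.
v = 416 × 0.601/(0.887 + 0.601) = 168 nmol·min⁻¹.

168 nmol·min⁻¹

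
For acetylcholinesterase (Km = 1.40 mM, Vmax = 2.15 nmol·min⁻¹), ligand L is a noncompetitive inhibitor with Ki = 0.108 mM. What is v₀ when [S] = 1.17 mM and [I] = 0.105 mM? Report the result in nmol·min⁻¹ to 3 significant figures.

0.496 nmol·min⁻¹

With α = 1 + [I]/Ki = 1 + 0.105/0.108 = 1.972, the noncompetitive rate law is v = (Vmax/α)·[S] / (Km + [S]).
v = (2.15/1.972)×1.17 / (1.40 + 1.17) = 1.275/2.570 = 0.496 nmol·min⁻¹.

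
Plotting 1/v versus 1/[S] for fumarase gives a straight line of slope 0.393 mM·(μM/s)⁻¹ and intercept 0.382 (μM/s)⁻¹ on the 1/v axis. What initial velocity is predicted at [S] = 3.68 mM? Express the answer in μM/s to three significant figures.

The y-intercept is 1/Vmax, so Vmax = 1/0.382 = 2.62 μM/s.
The slope is Km/Vmax, so Km = 0.393 × 2.62 = 1.03 mM.
Then v = 2.62 × 3.68/(1.03 + 3.68) = 2.05 μM/s.

2.05 μM/s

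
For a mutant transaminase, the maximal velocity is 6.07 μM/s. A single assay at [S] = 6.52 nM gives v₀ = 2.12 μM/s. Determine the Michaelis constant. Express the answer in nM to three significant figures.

From v = Vmax[S]/(Km+[S]), Km = [S](Vmax − v)/v.
Km = 6.52 × (6.07 − 2.12) / 2.12 = 25.75/2.12 = 12.1 nM.

12.1 nM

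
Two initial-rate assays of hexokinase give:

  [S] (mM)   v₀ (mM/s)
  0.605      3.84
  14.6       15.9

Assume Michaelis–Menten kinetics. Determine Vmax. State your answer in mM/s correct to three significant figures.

18.4 mM/s

In reciprocal form, 1/v = (Km/Vmax)·(1/[S]) + 1/Vmax. The two points give (1/[S], 1/v) = (1.653, 0.2604) and (0.06849, 0.06289).
Slope = (0.2604 − 0.06289)/(1.653 − 0.06849) = 0.1247; intercept = 0.2604 − 0.1247×1.653 = 0.05435.
Vmax = 1/intercept = 18.4 mM/s; Km = slope × Vmax = 0.1247 × 18.4 = 2.29 mM.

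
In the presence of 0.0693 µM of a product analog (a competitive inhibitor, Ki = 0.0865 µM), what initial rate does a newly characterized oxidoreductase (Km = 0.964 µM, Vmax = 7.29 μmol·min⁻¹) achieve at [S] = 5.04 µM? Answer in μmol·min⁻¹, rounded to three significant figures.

With α = 1 + [I]/Ki = 1 + 0.0693/0.0865 = 1.801, the competitive rate law is v = Vmax[S] / (αKm + [S]).
v = 7.29×5.04 / (1.801×0.964 + 5.04) = 36.74/6.776 = 5.42 μmol·min⁻¹.

5.42 μmol·min⁻¹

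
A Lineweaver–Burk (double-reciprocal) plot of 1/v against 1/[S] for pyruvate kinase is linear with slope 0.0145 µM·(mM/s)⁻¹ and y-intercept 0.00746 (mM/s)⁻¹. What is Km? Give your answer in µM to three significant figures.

1.94 µM

y-intercept = 1/Vmax ⇒ Vmax = 134 mM/s; slope = Km/Vmax ⇒ Km = slope × Vmax.
Km = 0.0145 × 134 = 1.94 µM.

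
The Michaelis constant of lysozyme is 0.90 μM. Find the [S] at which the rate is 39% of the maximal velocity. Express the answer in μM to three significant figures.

0.575 μM

v/Vmax = [S]/(Km+[S]) = 0.39, so [S] = Km·0.39/(1 − 0.39) = 0.90 × 0.6393.
[S] = 0.575 μM.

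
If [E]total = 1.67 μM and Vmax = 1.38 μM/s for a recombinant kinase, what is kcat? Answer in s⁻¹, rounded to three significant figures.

kcat = Vmax/[E]total = 1.38 μM/s / 1.67 μM = 0.826 s⁻¹.

0.826 s⁻¹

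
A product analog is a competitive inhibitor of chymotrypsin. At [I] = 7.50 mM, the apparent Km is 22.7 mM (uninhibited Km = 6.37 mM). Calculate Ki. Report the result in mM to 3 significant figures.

Competitive: Km,app = α·Km with α = 1 + [I]/Ki.
α = Km,app/Km = 22.7/6.37 = 3.564.
Since α = 1 + [I]/Ki, [I]/Ki = 3.564 − 1 = 2.564 and Ki = 7.50/2.564 = 2.93 mM.

2.93 mM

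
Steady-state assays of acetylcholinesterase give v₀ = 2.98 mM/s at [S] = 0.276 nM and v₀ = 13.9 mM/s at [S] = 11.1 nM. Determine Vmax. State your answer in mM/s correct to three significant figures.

In reciprocal form, 1/v = (Km/Vmax)·(1/[S]) + 1/Vmax. The two points give (1/[S], 1/v) = (3.623, 0.3356) and (0.09009, 0.07194).
Slope = (0.3356 − 0.07194)/(3.623 − 0.09009) = 0.07462; intercept = 0.3356 − 0.07462×3.623 = 0.06522.
Vmax = 1/intercept = 15.3 mM/s; Km = slope × Vmax = 0.07462 × 15.3 = 1.14 nM.

15.3 mM/s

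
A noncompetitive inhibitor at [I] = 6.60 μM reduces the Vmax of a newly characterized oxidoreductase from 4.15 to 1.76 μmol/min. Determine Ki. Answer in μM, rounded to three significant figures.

4.86 μM

Noncompetitive: Vmax,app = Vmax/α with α = 1 + [I]/Ki.
α = Vmax/Vmax,app = 4.15/1.76 = 2.358.
Ki = [I]/(α − 1) = 6.60/1.358 = 4.86 μM.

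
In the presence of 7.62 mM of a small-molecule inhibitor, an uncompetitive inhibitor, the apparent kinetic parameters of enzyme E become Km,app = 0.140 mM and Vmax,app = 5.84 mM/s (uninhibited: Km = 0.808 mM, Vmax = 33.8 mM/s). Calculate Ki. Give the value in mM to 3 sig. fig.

1.59 mM

Uncompetitive: Vmax,app = Vmax/α (and Km,app = Km/α) with α = 1 + [I]/Ki.
α = Vmax/Vmax,app = 33.8/5.84 = 5.788.
Since α = 1 + [I]/Ki, [I]/Ki = 5.788 − 1 = 4.788 and Ki = 7.62/4.788 = 1.59 mM.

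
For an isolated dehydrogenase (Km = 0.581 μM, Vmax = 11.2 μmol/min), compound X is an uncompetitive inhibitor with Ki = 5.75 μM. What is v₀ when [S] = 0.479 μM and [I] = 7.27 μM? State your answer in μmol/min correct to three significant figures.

α = 1 + [I]/Ki = 1 + 7.27/5.75 = 2.264.
For an uncompetitive inhibitor, both parameters are divided by α, giving Vmax/α and Km/α: Km,app = 0.257 μM, Vmax,app = 4.95 μmol/min.
v = Vmax,app·[S]/(Km,app + [S]) = 4.95 × 0.479/(0.257 + 0.479) = 3.22 μmol/min.

3.22 μmol/min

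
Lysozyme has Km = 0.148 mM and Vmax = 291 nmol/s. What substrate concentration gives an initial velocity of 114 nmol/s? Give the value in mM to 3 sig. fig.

0.0953 mM

Rearranging v = Vmax[S]/(Km+[S]) gives [S] = Km·v/(Vmax − v).
[S] = 0.148 × 114 / (291 − 114) = 16.87/177.0 = 0.0953 mM.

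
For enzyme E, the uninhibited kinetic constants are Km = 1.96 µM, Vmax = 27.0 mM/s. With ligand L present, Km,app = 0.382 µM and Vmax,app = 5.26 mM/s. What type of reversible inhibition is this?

Both Km and Vmax decrease by the same factor (~5.13-fold) — characteristic of uncompetitive inhibition.

uncompetitive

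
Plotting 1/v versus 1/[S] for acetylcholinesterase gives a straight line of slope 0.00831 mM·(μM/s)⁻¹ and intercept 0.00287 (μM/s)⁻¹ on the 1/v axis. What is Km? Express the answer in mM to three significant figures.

y-intercept = 1/Vmax ⇒ Vmax = 348 μM/s; slope = Km/Vmax ⇒ Km = slope × Vmax.
Km = 0.00831 × 348 = 2.90 mM.

2.90 mM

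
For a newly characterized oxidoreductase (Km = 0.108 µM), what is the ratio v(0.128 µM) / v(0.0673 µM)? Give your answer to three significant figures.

The fractional saturations are [S]/(Km+[S]) = 0.0673/0.1753 = 0.3839 and 0.128/0.2360 = 0.5424.
v₂/v₁ is just their ratio: 0.5424/0.3839 = 1.41.

1.41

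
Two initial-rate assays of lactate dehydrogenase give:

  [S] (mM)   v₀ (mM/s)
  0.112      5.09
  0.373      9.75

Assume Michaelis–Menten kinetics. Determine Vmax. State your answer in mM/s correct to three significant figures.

From v = Vmax[S]/(Km+[S]), each point gives Vmax = v(Km+[S])/[S].
Equating: 5.09(Km+0.112)/0.112 = 9.75(Km+0.373)/0.373.
45.45·Km + 5.09 = 26.14·Km + 9.75, so (45.45 − 26.14)·Km = 9.75 − 5.09.
Km = 4.660/19.31 = 0.241 mM; then Vmax = 5.09(0.241+0.112)/0.112 = 16.1 mM/s.

16.1 mM/s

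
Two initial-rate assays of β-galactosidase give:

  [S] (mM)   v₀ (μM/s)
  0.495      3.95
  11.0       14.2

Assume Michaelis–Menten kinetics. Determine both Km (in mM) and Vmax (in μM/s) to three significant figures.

In reciprocal form, 1/v = (Km/Vmax)·(1/[S]) + 1/Vmax. The two points give (1/[S], 1/v) = (2.020, 0.2532) and (0.09091, 0.07042).
Slope = (0.2532 − 0.07042)/(2.020 − 0.09091) = 0.09472; intercept = 0.2532 − 0.09472×2.020 = 0.06181.
Vmax = 1/intercept = 16.2 μM/s; Km = slope × Vmax = 0.09472 × 16.2 = 1.53 mM.

Km = 1.53 mM; Vmax = 16.2 μM/s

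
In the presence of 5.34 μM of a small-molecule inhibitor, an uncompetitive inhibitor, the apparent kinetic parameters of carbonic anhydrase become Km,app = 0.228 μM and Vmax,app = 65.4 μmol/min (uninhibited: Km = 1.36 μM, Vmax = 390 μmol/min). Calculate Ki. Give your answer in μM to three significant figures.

Uncompetitive: Vmax,app = Vmax/α (and Km,app = Km/α) with α = 1 + [I]/Ki.
α = Vmax/Vmax,app = 390/65.4 = 5.963.
Since α = 1 + [I]/Ki, [I]/Ki = 5.963 − 1 = 4.963 and Ki = 5.34/4.963 = 1.08 μM.

1.08 μM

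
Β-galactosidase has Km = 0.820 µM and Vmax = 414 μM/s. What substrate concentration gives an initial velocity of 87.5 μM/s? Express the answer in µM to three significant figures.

Rearranging v = Vmax[S]/(Km+[S]) gives [S] = Km·v/(Vmax − v).
[S] = 0.820 × 87.5 / (414 − 87.5) = 71.75/326.5 = 0.220 µM.

0.220 µM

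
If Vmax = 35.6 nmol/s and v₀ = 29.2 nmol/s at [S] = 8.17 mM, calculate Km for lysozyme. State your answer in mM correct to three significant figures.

v/Vmax = 29.2/35.6 = 0.8202 = [S]/(Km+[S]).
So Km + [S] = [S]/0.8202 = 9.961 mM, giving Km = 9.961 − 8.17 = 1.79 mM.

1.79 mM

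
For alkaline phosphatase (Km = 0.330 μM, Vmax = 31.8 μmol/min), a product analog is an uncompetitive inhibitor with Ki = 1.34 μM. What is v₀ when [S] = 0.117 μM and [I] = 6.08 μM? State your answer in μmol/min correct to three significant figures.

With α = 1 + [I]/Ki = 1 + 6.08/1.34 = 5.537, the uncompetitive rate law is v = (Vmax/α)·[S] / (Km/α + [S]).
v = (31.8/5.537)×0.117 / (0.330/5.537 + 0.117) = 0.6719/0.1766 = 3.80 μmol/min.

3.80 μmol/min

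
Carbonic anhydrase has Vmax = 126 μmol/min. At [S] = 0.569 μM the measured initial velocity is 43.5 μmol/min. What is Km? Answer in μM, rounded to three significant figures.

1.08 μM

From v = Vmax[S]/(Km+[S]), Km = [S](Vmax − v)/v.
Km = 0.569 × (126 − 43.5) / 43.5 = 46.94/43.5 = 1.08 μM.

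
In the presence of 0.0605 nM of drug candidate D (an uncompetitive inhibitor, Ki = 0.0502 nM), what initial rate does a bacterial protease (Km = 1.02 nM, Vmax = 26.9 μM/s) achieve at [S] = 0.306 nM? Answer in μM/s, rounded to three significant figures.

α = 1 + [I]/Ki = 1 + 0.0605/0.0502 = 2.205.
For an uncompetitive inhibitor, both parameters are divided by α, giving Vmax/α and Km/α: Km,app = 0.463 nM, Vmax,app = 12.2 μM/s.
v = Vmax,app·[S]/(Km,app + [S]) = 12.2 × 0.306/(0.463 + 0.306) = 4.86 μM/s.

4.86 μM/s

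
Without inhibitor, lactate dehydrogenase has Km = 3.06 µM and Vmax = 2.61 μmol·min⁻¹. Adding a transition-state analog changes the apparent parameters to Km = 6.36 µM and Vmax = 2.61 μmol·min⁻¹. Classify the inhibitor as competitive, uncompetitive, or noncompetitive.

competitive

Km increases (3.06 → 6.36 µM) while Vmax is unchanged — the hallmark of competitive inhibition.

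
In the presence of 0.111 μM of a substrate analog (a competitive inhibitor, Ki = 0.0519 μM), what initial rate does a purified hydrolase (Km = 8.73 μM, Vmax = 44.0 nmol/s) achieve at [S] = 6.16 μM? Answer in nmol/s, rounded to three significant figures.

With α = 1 + [I]/Ki = 1 + 0.111/0.0519 = 3.139, the competitive rate law is v = Vmax[S] / (αKm + [S]).
v = 44.0×6.16 / (3.139×8.73 + 6.16) = 271.0/33.56 = 8.08 nmol/s.

8.08 nmol/s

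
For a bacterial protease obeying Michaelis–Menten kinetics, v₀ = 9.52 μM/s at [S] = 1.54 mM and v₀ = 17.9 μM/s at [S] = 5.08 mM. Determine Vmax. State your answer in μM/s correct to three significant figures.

In reciprocal form, 1/v = (Km/Vmax)·(1/[S]) + 1/Vmax. The two points give (1/[S], 1/v) = (0.6494, 0.1050) and (0.1969, 0.05587).
Slope = (0.1050 − 0.05587)/(0.6494 − 0.1969) = 0.1087; intercept = 0.1050 − 0.1087×0.6494 = 0.03447.
Vmax = 1/intercept = 29.0 μM/s; Km = slope × Vmax = 0.1087 × 29.0 = 3.15 mM.

29.0 μM/s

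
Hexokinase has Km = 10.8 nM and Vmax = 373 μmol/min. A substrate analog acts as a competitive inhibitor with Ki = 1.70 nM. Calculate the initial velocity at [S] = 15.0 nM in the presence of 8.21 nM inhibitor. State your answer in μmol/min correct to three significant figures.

α = 1 + [I]/Ki = 1 + 8.21/1.70 = 5.829.
For a competitive inhibitor, Vmax is unchanged and the apparent Km becomes α·Km: Km,app = 63.0 nM, Vmax,app = 373 μmol/min.
v = Vmax,app·[S]/(Km,app + [S]) = 373 × 15.0/(63.0 + 15.0) = 71.8 μmol/min.

71.8 μmol/min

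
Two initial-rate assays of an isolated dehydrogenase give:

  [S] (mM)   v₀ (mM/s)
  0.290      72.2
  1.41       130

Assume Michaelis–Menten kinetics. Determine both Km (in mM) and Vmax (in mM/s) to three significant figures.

From v = Vmax[S]/(Km+[S]), each point gives Vmax = v(Km+[S])/[S].
Equating: 72.2(Km+0.290)/0.290 = 130(Km+1.41)/1.41.
249.0·Km + 72.2 = 92.20·Km + 130, so (249.0 − 92.20)·Km = 130 − 72.2.
Km = 57.80/156.8 = 0.369 mM; then Vmax = 72.2(0.369+0.290)/0.290 = 164 mM/s.

Km = 0.369 mM; Vmax = 164 mM/s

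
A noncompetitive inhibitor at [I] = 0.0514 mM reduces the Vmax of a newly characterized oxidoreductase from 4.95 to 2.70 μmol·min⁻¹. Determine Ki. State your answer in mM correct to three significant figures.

0.0617 mM

Noncompetitive: Vmax,app = Vmax/α with α = 1 + [I]/Ki.
α = Vmax/Vmax,app = 4.95/2.70 = 1.833.
Ki = [I]/(α − 1) = 0.0514/0.8333 = 0.0617 mM.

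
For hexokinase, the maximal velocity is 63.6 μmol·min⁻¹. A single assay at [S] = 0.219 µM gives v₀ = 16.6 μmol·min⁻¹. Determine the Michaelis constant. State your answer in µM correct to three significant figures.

0.620 µM

v/Vmax = 16.6/63.6 = 0.2610 = [S]/(Km+[S]).
So Km + [S] = [S]/0.2610 = 0.8391 µM, giving Km = 0.8391 − 0.219 = 0.620 µM.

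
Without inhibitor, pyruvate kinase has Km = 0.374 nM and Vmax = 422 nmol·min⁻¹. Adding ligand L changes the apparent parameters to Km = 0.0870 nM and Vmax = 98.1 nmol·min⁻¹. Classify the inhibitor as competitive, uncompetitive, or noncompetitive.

uncompetitive

Both Km and Vmax decrease by the same factor (~4.30-fold) — characteristic of uncompetitive inhibition.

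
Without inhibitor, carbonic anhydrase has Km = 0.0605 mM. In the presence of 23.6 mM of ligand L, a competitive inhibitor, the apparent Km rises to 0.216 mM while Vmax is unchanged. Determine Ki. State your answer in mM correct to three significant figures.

9.18 mM

Competitive: Km,app = α·Km with α = 1 + [I]/Ki.
α = Km,app/Km = 0.216/0.0605 = 3.570.
Ki = [I]/(α − 1) = 23.6/2.570 = 9.18 mM.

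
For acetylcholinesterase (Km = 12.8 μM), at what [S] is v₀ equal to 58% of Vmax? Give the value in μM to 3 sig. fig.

v/Vmax = [S]/(Km+[S]) = 0.58, so [S] = Km·0.58/(1 − 0.58) = 12.8 × 1.381.
[S] = 17.7 μM.

17.7 μM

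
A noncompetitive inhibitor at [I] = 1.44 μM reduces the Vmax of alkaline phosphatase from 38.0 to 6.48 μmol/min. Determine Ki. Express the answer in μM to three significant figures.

Noncompetitive: Vmax,app = Vmax/α with α = 1 + [I]/Ki.
α = Vmax/Vmax,app = 38.0/6.48 = 5.864.
Ki = [I]/(α − 1) = 1.44/4.864 = 0.296 μM.

0.296 μM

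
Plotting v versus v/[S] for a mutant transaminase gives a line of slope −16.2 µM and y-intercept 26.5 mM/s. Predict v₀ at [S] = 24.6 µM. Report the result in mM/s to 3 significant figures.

16.0 mM/s

In the Eadie–Hofstee form v = Vmax − Km·(v/[S]), the slope is −Km and the intercept is Vmax, so Km = 16.2 µM and Vmax = 26.5 mM/s.
v = 26.5 × 24.6/(16.2 + 24.6) = 16.0 mM/s.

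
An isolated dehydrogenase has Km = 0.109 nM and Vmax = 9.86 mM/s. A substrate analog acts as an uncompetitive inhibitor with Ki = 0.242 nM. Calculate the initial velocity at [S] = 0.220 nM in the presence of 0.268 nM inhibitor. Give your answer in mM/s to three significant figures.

With α = 1 + [I]/Ki = 1 + 0.268/0.242 = 2.107, the uncompetitive rate law is v = (Vmax/α)·[S] / (Km/α + [S]).
v = (9.86/2.107)×0.220 / (0.109/2.107 + 0.220) = 1.029/0.2717 = 3.79 mM/s.

3.79 mM/s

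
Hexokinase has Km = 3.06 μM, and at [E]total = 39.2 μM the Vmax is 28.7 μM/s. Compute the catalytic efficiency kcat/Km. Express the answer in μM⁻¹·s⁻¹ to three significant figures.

kcat = Vmax/[E]total = 28.7/39.2 = 0.732 s⁻¹.
kcat/Km = 0.732/3.06 = 0.239 μM⁻¹·s⁻¹.

0.239 μM⁻¹·s⁻¹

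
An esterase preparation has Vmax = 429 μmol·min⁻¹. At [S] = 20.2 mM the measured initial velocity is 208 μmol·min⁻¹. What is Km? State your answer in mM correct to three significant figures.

21.5 mM

v/Vmax = 208/429 = 0.4848 = [S]/(Km+[S]).
So Km + [S] = [S]/0.4848 = 41.66 mM, giving Km = 41.66 − 20.2 = 21.5 mM.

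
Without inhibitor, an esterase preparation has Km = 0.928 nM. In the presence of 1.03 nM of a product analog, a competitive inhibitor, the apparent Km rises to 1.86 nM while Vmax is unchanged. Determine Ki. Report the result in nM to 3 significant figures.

1.03 nM

Competitive: Km,app = α·Km with α = 1 + [I]/Ki.
α = Km,app/Km = 1.86/0.928 = 2.004.
Since α = 1 + [I]/Ki, [I]/Ki = 2.004 − 1 = 1.004 and Ki = 1.03/1.004 = 1.03 nM.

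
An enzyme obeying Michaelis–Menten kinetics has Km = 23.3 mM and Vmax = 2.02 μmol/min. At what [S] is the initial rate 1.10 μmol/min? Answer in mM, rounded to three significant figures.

The required fractional saturation is v/Vmax = 1.10/2.02 = 0.5446.
Then [S]/(Km+[S]) = 0.5446 ⇒ [S] = 23.3 × 0.5446/(1 − 0.5446) = 27.9 mM.

27.9 mM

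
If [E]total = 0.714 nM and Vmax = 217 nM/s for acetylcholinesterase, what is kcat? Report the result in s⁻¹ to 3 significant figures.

kcat = Vmax/[E]total = 217 nM/s / 0.714 nM = 304 s⁻¹.

304 s⁻¹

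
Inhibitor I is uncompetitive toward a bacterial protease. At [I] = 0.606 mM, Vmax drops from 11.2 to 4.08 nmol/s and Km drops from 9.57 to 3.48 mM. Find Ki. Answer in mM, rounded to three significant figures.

Uncompetitive: Vmax,app = Vmax/α (and Km,app = Km/α) with α = 1 + [I]/Ki.
α = Vmax/Vmax,app = 11.2/4.08 = 2.745.
Ki = [I]/(α − 1) = 0.606/1.745 = 0.347 mM.

0.347 mM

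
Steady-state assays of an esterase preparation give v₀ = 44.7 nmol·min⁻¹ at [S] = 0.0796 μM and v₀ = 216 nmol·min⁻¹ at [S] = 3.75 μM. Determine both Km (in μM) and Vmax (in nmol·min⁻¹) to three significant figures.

From v = Vmax[S]/(Km+[S]), each point gives Vmax = v(Km+[S])/[S].
Equating: 44.7(Km+0.0796)/0.0796 = 216(Km+3.75)/3.75.
561.6·Km + 44.7 = 57.60·Km + 216, so (561.6 − 57.60)·Km = 216 − 44.7.
Km = 171.3/504.0 = 0.340 μM; then Vmax = 44.7(0.340+0.0796)/0.0796 = 236 nmol·min⁻¹.

Km = 0.340 μM; Vmax = 236 nmol·min⁻¹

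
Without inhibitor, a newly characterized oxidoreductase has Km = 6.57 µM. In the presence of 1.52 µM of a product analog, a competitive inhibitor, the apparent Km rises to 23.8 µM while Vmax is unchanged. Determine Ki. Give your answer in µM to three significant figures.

Competitive: Km,app = α·Km with α = 1 + [I]/Ki.
α = Km,app/Km = 23.8/6.57 = 3.623.
Ki = [I]/(α − 1) = 1.52/2.623 = 0.580 µM.

0.580 µM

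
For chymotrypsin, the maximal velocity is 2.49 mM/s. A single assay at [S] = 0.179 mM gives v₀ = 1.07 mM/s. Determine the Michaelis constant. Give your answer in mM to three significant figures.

From v = Vmax[S]/(Km+[S]), Km = [S](Vmax − v)/v.
Km = 0.179 × (2.49 − 1.07) / 1.07 = 0.2542/1.07 = 0.238 mM.

0.238 mM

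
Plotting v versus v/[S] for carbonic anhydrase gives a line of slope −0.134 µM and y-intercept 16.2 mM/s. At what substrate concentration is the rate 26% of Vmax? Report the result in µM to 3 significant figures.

0.0471 µM

The Eadie–Hofstee slope gives Km = 0.134 µM (slope = −Km).
v/Vmax = [S]/(Km+[S]) = 0.26 ⇒ [S] = Km·0.26/(1−0.26) = 0.134 × 0.3514 = 0.0471 µM.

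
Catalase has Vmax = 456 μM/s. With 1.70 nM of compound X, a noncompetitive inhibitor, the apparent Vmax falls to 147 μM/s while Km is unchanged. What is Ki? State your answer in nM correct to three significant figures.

0.809 nM

Noncompetitive: Vmax,app = Vmax/α with α = 1 + [I]/Ki.
α = Vmax/Vmax,app = 456/147 = 3.102.
Ki = [I]/(α − 1) = 1.70/2.102 = 0.809 nM.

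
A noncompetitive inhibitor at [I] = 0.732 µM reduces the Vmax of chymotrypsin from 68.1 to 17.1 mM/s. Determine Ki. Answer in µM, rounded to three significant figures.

0.245 µM

Noncompetitive: Vmax,app = Vmax/α with α = 1 + [I]/Ki.
α = Vmax/Vmax,app = 68.1/17.1 = 3.982.
Ki = [I]/(α − 1) = 0.732/2.982 = 0.245 µM.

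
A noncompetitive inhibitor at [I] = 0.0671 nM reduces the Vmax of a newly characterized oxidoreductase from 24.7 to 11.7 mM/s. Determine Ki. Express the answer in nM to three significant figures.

Noncompetitive: Vmax,app = Vmax/α with α = 1 + [I]/Ki.
α = Vmax/Vmax,app = 24.7/11.7 = 2.111.
Ki = [I]/(α − 1) = 0.0671/1.111 = 0.0604 nM.

0.0604 nM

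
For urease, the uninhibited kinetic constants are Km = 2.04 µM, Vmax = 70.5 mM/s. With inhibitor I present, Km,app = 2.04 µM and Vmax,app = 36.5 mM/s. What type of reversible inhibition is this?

noncompetitive

Vmax decreases (70.5 → 36.5 mM/s) while Km is unchanged — pure noncompetitive inhibition.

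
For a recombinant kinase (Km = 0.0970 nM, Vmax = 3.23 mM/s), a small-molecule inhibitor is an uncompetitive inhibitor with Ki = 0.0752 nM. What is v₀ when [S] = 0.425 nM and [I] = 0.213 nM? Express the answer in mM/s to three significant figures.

α = 1 + [I]/Ki = 1 + 0.213/0.0752 = 3.832.
For an uncompetitive inhibitor, both parameters are divided by α, giving Vmax/α and Km/α: Km,app = 0.0253 nM, Vmax,app = 0.843 mM/s.
v = Vmax,app·[S]/(Km,app + [S]) = 0.843 × 0.425/(0.0253 + 0.425) = 0.795 mM/s.

0.795 mM/s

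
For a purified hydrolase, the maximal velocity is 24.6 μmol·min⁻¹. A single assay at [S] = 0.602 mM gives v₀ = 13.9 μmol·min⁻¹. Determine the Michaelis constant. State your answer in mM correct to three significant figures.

From v = Vmax[S]/(Km+[S]), Km = [S](Vmax − v)/v.
Km = 0.602 × (24.6 − 13.9) / 13.9 = 6.441/13.9 = 0.463 mM.

0.463 mM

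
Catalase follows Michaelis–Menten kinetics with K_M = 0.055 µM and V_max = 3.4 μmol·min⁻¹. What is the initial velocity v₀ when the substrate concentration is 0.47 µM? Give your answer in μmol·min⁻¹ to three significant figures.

v = Vmax·[S]/(Km + [S]) = 3.4 × 0.47 / (0.055 + 0.47)
  = 1.598 / 0.5250 = 3.04 μmol·min⁻¹.

3.04 μmol·min⁻¹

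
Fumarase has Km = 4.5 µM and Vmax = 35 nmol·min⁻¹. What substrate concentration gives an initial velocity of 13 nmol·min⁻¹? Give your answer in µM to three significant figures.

2.66 µM

The required fractional saturation is v/Vmax = 13/35 = 0.3714.
Then [S]/(Km+[S]) = 0.3714 ⇒ [S] = 4.5 × 0.3714/(1 − 0.3714) = 2.66 µM.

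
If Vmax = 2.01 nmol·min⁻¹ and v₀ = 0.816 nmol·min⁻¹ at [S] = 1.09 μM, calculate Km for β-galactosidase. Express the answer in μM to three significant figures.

From v = Vmax[S]/(Km+[S]), Km = [S](Vmax − v)/v.
Km = 1.09 × (2.01 − 0.816) / 0.816 = 1.301/0.816 = 1.59 μM.

1.59 μM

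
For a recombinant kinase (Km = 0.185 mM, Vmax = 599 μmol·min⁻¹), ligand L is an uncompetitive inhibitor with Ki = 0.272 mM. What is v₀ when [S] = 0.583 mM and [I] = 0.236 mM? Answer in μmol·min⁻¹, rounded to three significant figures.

With α = 1 + [I]/Ki = 1 + 0.236/0.272 = 1.868, the uncompetitive rate law is v = (Vmax/α)·[S] / (Km/α + [S]).
v = (599/1.868)×0.583 / (0.185/1.868 + 0.583) = 187.0/0.6821 = 274 μmol·min⁻¹.

274 μmol·min⁻¹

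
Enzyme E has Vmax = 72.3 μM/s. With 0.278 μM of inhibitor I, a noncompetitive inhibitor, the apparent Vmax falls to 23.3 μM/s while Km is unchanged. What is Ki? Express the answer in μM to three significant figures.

0.132 μM

Noncompetitive: Vmax,app = Vmax/α with α = 1 + [I]/Ki.
α = Vmax/Vmax,app = 72.3/23.3 = 3.103.
Since α = 1 + [I]/Ki, [I]/Ki = 3.103 − 1 = 2.103 and Ki = 0.278/2.103 = 0.132 μM.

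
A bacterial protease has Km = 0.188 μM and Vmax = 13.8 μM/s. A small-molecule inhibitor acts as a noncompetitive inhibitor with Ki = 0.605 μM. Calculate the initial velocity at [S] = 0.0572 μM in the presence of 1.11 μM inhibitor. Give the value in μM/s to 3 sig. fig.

1.14 μM/s

With α = 1 + [I]/Ki = 1 + 1.11/0.605 = 2.835, the noncompetitive rate law is v = (Vmax/α)·[S] / (Km + [S]).
v = (13.8/2.835)×0.0572 / (0.188 + 0.0572) = 0.2785/0.2452 = 1.14 μM/s.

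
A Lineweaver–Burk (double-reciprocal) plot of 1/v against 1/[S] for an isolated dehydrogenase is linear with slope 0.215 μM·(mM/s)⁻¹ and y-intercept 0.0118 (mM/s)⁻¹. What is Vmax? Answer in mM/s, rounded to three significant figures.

The y-intercept of a Lineweaver–Burk plot equals 1/Vmax, so Vmax = 1/0.0118 = 84.7 mM/s.

84.7 mM/s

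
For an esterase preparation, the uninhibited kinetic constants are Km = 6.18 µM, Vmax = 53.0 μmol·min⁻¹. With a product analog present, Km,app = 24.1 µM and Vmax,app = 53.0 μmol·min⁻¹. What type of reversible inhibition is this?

competitive

Km increases (6.18 → 24.1 µM) while Vmax is unchanged — the hallmark of competitive inhibition.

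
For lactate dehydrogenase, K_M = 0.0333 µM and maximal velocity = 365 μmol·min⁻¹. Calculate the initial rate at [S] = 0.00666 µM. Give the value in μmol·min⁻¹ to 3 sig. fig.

[S]/(Km+[S]) = 0.00666/0.03996 = 0.1667, the fractional saturation.
v = 0.1667 × Vmax = 0.1667 × 365 = 60.8 μmol·min⁻¹.

60.8 μmol·min⁻¹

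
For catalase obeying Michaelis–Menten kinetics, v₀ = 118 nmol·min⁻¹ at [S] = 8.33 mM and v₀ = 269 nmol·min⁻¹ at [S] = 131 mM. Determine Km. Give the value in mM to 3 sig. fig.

From v = Vmax[S]/(Km+[S]), each point gives Vmax = v(Km+[S])/[S].
Equating: 118(Km+8.33)/8.33 = 269(Km+131)/131.
14.17·Km + 118 = 2.053·Km + 269, so (14.17 − 2.053)·Km = 269 − 118.
Km = 151.0/12.11 = 12.5 mM; then Vmax = 118(12.5+8.33)/8.33 = 295 nmol·min⁻¹.

12.5 mM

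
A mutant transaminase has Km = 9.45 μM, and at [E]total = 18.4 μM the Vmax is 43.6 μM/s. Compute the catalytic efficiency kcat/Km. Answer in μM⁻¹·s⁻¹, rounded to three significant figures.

kcat = Vmax/[E]total = 43.6/18.4 = 2.37 s⁻¹.
kcat/Km = 2.37/9.45 = 0.251 μM⁻¹·s⁻¹.

0.251 μM⁻¹·s⁻¹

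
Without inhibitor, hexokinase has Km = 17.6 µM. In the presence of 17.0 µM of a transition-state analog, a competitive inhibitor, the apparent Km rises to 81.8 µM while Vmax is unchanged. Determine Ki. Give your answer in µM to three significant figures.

Competitive: Km,app = α·Km with α = 1 + [I]/Ki.
α = Km,app/Km = 81.8/17.6 = 4.648.
Ki = [I]/(α − 1) = 17.0/3.648 = 4.66 µM.

4.66 µM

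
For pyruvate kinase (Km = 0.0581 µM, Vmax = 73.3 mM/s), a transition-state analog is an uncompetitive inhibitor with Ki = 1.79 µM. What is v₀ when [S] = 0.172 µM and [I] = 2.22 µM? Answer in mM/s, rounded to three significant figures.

28.4 mM/s

With α = 1 + [I]/Ki = 1 + 2.22/1.79 = 2.240, the uncompetitive rate law is v = (Vmax/α)·[S] / (Km/α + [S]).
v = (73.3/2.240)×0.172 / (0.0581/2.240 + 0.172) = 5.628/0.1979 = 28.4 mM/s.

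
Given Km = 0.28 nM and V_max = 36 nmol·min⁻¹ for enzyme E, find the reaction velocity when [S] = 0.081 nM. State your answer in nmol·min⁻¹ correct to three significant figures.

8.08 nmol·min⁻¹

[S]/(Km+[S]) = 0.081/0.3610 = 0.2244, the fractional saturation.
v = 0.2244 × Vmax = 0.2244 × 36 = 8.08 nmol·min⁻¹.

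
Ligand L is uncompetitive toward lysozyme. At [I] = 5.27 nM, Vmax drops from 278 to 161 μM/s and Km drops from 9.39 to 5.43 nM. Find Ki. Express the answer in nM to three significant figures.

7.25 nM

Uncompetitive: Vmax,app = Vmax/α (and Km,app = Km/α) with α = 1 + [I]/Ki.
α = Vmax/Vmax,app = 278/161 = 1.727.
Since α = 1 + [I]/Ki, [I]/Ki = 1.727 − 1 = 0.7267 and Ki = 5.27/0.7267 = 7.25 nM.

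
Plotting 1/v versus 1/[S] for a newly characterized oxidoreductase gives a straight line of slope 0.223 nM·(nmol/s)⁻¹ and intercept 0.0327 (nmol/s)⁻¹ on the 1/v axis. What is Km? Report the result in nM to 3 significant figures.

y-intercept = 1/Vmax ⇒ Vmax = 30.6 nmol/s; slope = Km/Vmax ⇒ Km = slope × Vmax.
Km = 0.223 × 30.6 = 6.82 nM.

6.82 nM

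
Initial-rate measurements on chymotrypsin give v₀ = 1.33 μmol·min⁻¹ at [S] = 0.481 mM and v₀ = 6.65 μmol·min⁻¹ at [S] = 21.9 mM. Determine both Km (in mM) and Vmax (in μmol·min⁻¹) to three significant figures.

Km = 2.16 mM; Vmax = 7.31 μmol·min⁻¹

In reciprocal form, 1/v = (Km/Vmax)·(1/[S]) + 1/Vmax. The two points give (1/[S], 1/v) = (2.079, 0.7519) and (0.04566, 0.1504).
Slope = (0.7519 − 0.1504)/(2.079 − 0.04566) = 0.2958; intercept = 0.7519 − 0.2958×2.079 = 0.1369.
Vmax = 1/intercept = 7.31 μmol·min⁻¹; Km = slope × Vmax = 0.2958 × 7.31 = 2.16 mM.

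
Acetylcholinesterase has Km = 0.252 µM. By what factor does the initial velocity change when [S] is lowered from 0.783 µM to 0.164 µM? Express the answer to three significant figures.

0.521

The fractional saturations are [S]/(Km+[S]) = 0.783/1.035 = 0.7565 and 0.164/0.4160 = 0.3942.
v₂/v₁ is just their ratio: 0.3942/0.7565 = 0.521.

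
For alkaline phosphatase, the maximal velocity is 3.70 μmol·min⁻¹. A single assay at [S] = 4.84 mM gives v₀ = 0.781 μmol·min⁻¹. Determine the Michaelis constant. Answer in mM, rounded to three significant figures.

v/Vmax = 0.781/3.70 = 0.2111 = [S]/(Km+[S]).
So Km + [S] = [S]/0.2111 = 22.93 mM, giving Km = 22.93 − 4.84 = 18.1 mM.

18.1 mM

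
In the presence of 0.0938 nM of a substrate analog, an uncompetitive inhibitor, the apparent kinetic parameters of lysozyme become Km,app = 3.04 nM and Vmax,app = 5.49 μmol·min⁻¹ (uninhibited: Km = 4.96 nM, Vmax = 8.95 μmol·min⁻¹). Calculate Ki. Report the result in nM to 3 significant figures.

0.149 nM

Uncompetitive: Vmax,app = Vmax/α (and Km,app = Km/α) with α = 1 + [I]/Ki.
α = Vmax/Vmax,app = 8.95/5.49 = 1.630.
Since α = 1 + [I]/Ki, [I]/Ki = 1.630 − 1 = 0.6302 and Ki = 0.0938/0.6302 = 0.149 nM.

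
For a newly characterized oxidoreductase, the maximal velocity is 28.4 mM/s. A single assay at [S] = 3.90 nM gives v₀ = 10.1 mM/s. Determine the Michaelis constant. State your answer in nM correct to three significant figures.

7.07 nM

From v = Vmax[S]/(Km+[S]), Km = [S](Vmax − v)/v.
Km = 3.90 × (28.4 − 10.1) / 10.1 = 71.37/10.1 = 7.07 nM.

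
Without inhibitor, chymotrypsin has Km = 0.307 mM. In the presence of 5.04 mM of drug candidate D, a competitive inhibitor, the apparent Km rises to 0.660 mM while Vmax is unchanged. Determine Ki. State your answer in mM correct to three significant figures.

4.38 mM

Competitive: Km,app = α·Km with α = 1 + [I]/Ki.
α = Km,app/Km = 0.660/0.307 = 2.150.
Since α = 1 + [I]/Ki, [I]/Ki = 2.150 − 1 = 1.150 and Ki = 5.04/1.150 = 4.38 mM.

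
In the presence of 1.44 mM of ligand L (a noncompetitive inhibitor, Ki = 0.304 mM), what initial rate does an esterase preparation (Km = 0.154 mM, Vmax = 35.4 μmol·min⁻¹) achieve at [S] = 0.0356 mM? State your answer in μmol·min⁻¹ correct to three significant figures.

α = 1 + [I]/Ki = 1 + 1.44/0.304 = 5.737.
For a noncompetitive inhibitor, Vmax is reduced to Vmax/α while Km is unchanged: Km,app = 0.154 mM, Vmax,app = 6.17 μmol·min⁻¹.
v = Vmax,app·[S]/(Km,app + [S]) = 6.17 × 0.0356/(0.154 + 0.0356) = 1.16 μmol·min⁻¹.

1.16 μmol·min⁻¹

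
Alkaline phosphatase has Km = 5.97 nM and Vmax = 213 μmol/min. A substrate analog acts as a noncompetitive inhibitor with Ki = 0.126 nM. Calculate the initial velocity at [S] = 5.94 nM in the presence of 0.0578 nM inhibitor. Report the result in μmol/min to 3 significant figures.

72.8 μmol/min

α = 1 + [I]/Ki = 1 + 0.0578/0.126 = 1.459.
For a noncompetitive inhibitor, Vmax is reduced to Vmax/α while Km is unchanged: Km,app = 5.97 nM, Vmax,app = 146 μmol/min.
v = Vmax,app·[S]/(Km,app + [S]) = 146 × 5.94/(5.97 + 5.94) = 72.8 μmol/min.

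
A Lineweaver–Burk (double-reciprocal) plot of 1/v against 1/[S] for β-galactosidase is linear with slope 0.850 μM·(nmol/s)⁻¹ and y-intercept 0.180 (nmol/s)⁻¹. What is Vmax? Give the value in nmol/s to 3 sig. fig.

5.56 nmol/s

The y-intercept of a Lineweaver–Burk plot equals 1/Vmax, so Vmax = 1/0.180 = 5.56 nmol/s.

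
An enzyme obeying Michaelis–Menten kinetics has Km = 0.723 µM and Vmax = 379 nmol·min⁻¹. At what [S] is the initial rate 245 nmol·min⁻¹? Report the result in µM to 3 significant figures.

1.32 µM

The required fractional saturation is v/Vmax = 245/379 = 0.6464.
Then [S]/(Km+[S]) = 0.6464 ⇒ [S] = 0.723 × 0.6464/(1 − 0.6464) = 1.32 µM.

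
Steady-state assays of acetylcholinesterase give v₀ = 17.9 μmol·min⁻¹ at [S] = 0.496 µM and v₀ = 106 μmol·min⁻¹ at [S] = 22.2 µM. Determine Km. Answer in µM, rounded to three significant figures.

2.81 µM

From v = Vmax[S]/(Km+[S]), each point gives Vmax = v(Km+[S])/[S].
Equating: 17.9(Km+0.496)/0.496 = 106(Km+22.2)/22.2.
36.09·Km + 17.9 = 4.775·Km + 106, so (36.09 − 4.775)·Km = 106 − 17.9.
Km = 88.10/31.31 = 2.81 µM; then Vmax = 17.9(2.81+0.496)/0.496 = 119 μmol·min⁻¹.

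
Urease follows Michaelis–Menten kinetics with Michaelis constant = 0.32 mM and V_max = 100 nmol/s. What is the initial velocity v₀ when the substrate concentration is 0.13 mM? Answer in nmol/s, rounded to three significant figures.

v = Vmax·[S]/(Km + [S]) = 100 × 0.13 / (0.32 + 0.13)
  = 13.00 / 0.4500 = 28.9 nmol/s.

28.9 nmol/s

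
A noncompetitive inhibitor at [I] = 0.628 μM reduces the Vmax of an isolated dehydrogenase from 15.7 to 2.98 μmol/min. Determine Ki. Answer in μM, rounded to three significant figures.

Noncompetitive: Vmax,app = Vmax/α with α = 1 + [I]/Ki.
α = Vmax/Vmax,app = 15.7/2.98 = 5.268.
Since α = 1 + [I]/Ki, [I]/Ki = 5.268 − 1 = 4.268 and Ki = 0.628/4.268 = 0.147 μM.

0.147 μM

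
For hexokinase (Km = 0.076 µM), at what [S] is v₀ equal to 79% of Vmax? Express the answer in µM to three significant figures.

v/Vmax = [S]/(Km+[S]) = 0.79, so [S] = Km·0.79/(1 − 0.79) = 0.076 × 3.762.
[S] = 0.286 µM.

0.286 µM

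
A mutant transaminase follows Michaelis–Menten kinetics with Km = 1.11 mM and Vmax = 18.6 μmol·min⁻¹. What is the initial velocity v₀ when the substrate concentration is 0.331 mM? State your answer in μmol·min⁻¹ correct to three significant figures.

v = Vmax·[S]/(Km + [S]) = 18.6 × 0.331 / (1.11 + 0.331)
  = 6.157 / 1.441 = 4.27 μmol·min⁻¹.

4.27 μmol·min⁻¹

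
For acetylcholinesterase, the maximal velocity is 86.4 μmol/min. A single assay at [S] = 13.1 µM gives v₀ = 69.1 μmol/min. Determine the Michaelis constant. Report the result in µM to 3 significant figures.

3.28 µM

v/Vmax = 69.1/86.4 = 0.7998 = [S]/(Km+[S]).
So Km + [S] = [S]/0.7998 = 16.38 µM, giving Km = 16.38 − 13.1 = 3.28 µM.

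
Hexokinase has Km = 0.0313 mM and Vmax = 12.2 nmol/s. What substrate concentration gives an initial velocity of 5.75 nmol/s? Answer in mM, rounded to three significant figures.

Rearranging v = Vmax[S]/(Km+[S]) gives [S] = Km·v/(Vmax − v).
[S] = 0.0313 × 5.75 / (12.2 − 5.75) = 0.1800/6.450 = 0.0279 mM.

0.0279 mM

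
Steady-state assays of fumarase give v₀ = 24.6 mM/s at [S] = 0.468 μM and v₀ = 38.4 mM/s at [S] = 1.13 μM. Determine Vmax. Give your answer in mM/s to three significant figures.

In reciprocal form, 1/v = (Km/Vmax)·(1/[S]) + 1/Vmax. The two points give (1/[S], 1/v) = (2.137, 0.04065) and (0.8850, 0.02604).
Slope = (0.04065 − 0.02604)/(2.137 − 0.8850) = 0.01167; intercept = 0.04065 − 0.01167×2.137 = 0.01571.
Vmax = 1/intercept = 63.6 mM/s; Km = slope × Vmax = 0.01167 × 63.6 = 0.743 μM.

63.6 mM/s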